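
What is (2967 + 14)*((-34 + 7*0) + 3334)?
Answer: 9837300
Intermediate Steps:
(2967 + 14)*((-34 + 7*0) + 3334) = 2981*((-34 + 0) + 3334) = 2981*(-34 + 3334) = 2981*3300 = 9837300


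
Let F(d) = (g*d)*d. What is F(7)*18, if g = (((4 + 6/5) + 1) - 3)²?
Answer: 225792/25 ≈ 9031.7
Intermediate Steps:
g = 256/25 (g = (((4 + 6*(⅕)) + 1) - 3)² = (((4 + 6/5) + 1) - 3)² = ((26/5 + 1) - 3)² = (31/5 - 3)² = (16/5)² = 256/25 ≈ 10.240)
F(d) = 256*d²/25 (F(d) = (256*d/25)*d = 256*d²/25)
F(7)*18 = ((256/25)*7²)*18 = ((256/25)*49)*18 = (12544/25)*18 = 225792/25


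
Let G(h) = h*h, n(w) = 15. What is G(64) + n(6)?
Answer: 4111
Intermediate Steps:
G(h) = h**2
G(64) + n(6) = 64**2 + 15 = 4096 + 15 = 4111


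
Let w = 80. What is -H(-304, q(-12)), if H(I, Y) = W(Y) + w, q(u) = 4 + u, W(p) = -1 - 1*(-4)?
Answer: -83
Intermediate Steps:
W(p) = 3 (W(p) = -1 + 4 = 3)
H(I, Y) = 83 (H(I, Y) = 3 + 80 = 83)
-H(-304, q(-12)) = -1*83 = -83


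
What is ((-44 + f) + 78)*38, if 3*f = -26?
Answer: 2888/3 ≈ 962.67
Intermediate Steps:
f = -26/3 (f = (⅓)*(-26) = -26/3 ≈ -8.6667)
((-44 + f) + 78)*38 = ((-44 - 26/3) + 78)*38 = (-158/3 + 78)*38 = (76/3)*38 = 2888/3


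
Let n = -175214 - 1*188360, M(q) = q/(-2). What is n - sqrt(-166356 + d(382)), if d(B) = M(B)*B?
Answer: -363574 - I*sqrt(239318) ≈ -3.6357e+5 - 489.2*I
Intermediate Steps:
M(q) = -q/2 (M(q) = q*(-1/2) = -q/2)
d(B) = -B**2/2 (d(B) = (-B/2)*B = -B**2/2)
n = -363574 (n = -175214 - 188360 = -363574)
n - sqrt(-166356 + d(382)) = -363574 - sqrt(-166356 - 1/2*382**2) = -363574 - sqrt(-166356 - 1/2*145924) = -363574 - sqrt(-166356 - 72962) = -363574 - sqrt(-239318) = -363574 - I*sqrt(239318)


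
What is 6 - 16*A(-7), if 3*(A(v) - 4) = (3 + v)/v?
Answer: -1282/21 ≈ -61.048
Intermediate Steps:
A(v) = 4 + (3 + v)/(3*v) (A(v) = 4 + ((3 + v)/v)/3 = 4 + (3 + v)/(3*v))
6 - 16*A(-7) = 6 - 16*(13/3 + 1/(-7)) = 6 - 16*(13/3 - ⅐) = 6 - 16*88/21 = 6 - 1408/21 = -1282/21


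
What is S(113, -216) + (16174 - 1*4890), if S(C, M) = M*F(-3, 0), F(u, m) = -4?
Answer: 12148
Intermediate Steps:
S(C, M) = -4*M (S(C, M) = M*(-4) = -4*M)
S(113, -216) + (16174 - 1*4890) = -4*(-216) + (16174 - 1*4890) = 864 + (16174 - 4890) = 864 + 11284 = 12148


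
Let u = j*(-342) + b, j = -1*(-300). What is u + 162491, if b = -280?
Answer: 59611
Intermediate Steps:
j = 300
u = -102880 (u = 300*(-342) - 280 = -102600 - 280 = -102880)
u + 162491 = -102880 + 162491 = 59611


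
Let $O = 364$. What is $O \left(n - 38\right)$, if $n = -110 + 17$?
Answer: $-47684$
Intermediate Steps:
$n = -93$
$O \left(n - 38\right) = 364 \left(-93 - 38\right) = 364 \left(-131\right) = -47684$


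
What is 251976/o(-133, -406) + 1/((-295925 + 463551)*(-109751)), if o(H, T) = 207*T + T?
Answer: -289727062058089/97100005303028 ≈ -2.9838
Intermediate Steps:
o(H, T) = 208*T
251976/o(-133, -406) + 1/((-295925 + 463551)*(-109751)) = 251976/((208*(-406))) + 1/((-295925 + 463551)*(-109751)) = 251976/(-84448) - 1/109751/167626 = 251976*(-1/84448) + (1/167626)*(-1/109751) = -31497/10556 - 1/18397121126 = -289727062058089/97100005303028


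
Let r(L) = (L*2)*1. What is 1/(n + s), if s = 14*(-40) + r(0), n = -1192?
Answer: -1/1752 ≈ -0.00057078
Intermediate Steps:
r(L) = 2*L (r(L) = (2*L)*1 = 2*L)
s = -560 (s = 14*(-40) + 2*0 = -560 + 0 = -560)
1/(n + s) = 1/(-1192 - 560) = 1/(-1752) = -1/1752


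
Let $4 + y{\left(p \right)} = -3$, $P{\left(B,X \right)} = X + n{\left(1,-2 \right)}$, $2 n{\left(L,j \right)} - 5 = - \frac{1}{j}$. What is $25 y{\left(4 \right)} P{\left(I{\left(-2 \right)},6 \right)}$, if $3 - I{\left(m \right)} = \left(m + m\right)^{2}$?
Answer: $- \frac{6125}{4} \approx -1531.3$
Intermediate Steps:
$n{\left(L,j \right)} = \frac{5}{2} - \frac{1}{2 j}$ ($n{\left(L,j \right)} = \frac{5}{2} + \frac{\left(-1\right) \frac{1}{j}}{2} = \frac{5}{2} - \frac{1}{2 j}$)
$I{\left(m \right)} = 3 - 4 m^{2}$ ($I{\left(m \right)} = 3 - \left(m + m\right)^{2} = 3 - \left(2 m\right)^{2} = 3 - 4 m^{2}$)
$P{\left(B,X \right)} = \frac{11}{4} + X$ ($P{\left(B,X \right)} = X + \frac{-1 + 5 \left(-2\right)}{2 \left(-2\right)} = X + \frac{1}{2} \left(- \frac{1}{2}\right) \left(-1 - 10\right) = X + \frac{1}{2} \left(- \frac{1}{2}\right) \left(-11\right) = X + \frac{11}{4} = \frac{11}{4} + X$)
$y{\left(p \right)} = -7$ ($y{\left(p \right)} = -4 - 3 = -7$)
$25 y{\left(4 \right)} P{\left(I{\left(-2 \right)},6 \right)} = 25 \left(-7\right) \left(\frac{11}{4} + 6\right) = \left(-175\right) \frac{35}{4} = - \frac{6125}{4}$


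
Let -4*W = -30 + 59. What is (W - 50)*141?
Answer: -32289/4 ≈ -8072.3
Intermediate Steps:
W = -29/4 (W = -(-30 + 59)/4 = -¼*29 = -29/4 ≈ -7.2500)
(W - 50)*141 = (-29/4 - 50)*141 = -229/4*141 = -32289/4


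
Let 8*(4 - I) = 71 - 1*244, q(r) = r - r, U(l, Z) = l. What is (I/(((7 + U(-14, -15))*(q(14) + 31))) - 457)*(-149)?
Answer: 118239993/1736 ≈ 68111.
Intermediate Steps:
q(r) = 0
I = 205/8 (I = 4 - (71 - 1*244)/8 = 4 - (71 - 244)/8 = 4 - ⅛*(-173) = 4 + 173/8 = 205/8 ≈ 25.625)
(I/(((7 + U(-14, -15))*(q(14) + 31))) - 457)*(-149) = (205/(8*(((7 - 14)*(0 + 31)))) - 457)*(-149) = (205/(8*((-7*31))) - 457)*(-149) = ((205/8)/(-217) - 457)*(-149) = ((205/8)*(-1/217) - 457)*(-149) = (-205/1736 - 457)*(-149) = -793557/1736*(-149) = 118239993/1736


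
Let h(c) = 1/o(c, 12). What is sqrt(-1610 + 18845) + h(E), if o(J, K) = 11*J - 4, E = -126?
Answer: -1/1390 + 3*sqrt(1915) ≈ 131.28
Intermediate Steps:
o(J, K) = -4 + 11*J
h(c) = 1/(-4 + 11*c)
sqrt(-1610 + 18845) + h(E) = sqrt(-1610 + 18845) + 1/(-4 + 11*(-126)) = sqrt(17235) + 1/(-4 - 1386) = 3*sqrt(1915) + 1/(-1390) = 3*sqrt(1915) - 1/1390 = -1/1390 + 3*sqrt(1915)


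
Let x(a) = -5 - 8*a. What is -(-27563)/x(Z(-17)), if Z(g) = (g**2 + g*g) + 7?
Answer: -27563/4685 ≈ -5.8832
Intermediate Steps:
Z(g) = 7 + 2*g**2 (Z(g) = (g**2 + g**2) + 7 = 2*g**2 + 7 = 7 + 2*g**2)
-(-27563)/x(Z(-17)) = -(-27563)/(-5 - 8*(7 + 2*(-17)**2)) = -(-27563)/(-5 - 8*(7 + 2*289)) = -(-27563)/(-5 - 8*(7 + 578)) = -(-27563)/(-5 - 8*585) = -(-27563)/(-5 - 4680) = -(-27563)/(-4685) = -(-27563)*(-1)/4685 = -1*27563/4685 = -27563/4685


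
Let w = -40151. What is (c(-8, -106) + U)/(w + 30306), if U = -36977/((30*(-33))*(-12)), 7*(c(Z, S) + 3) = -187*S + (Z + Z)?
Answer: -1311659/4573800 ≈ -0.28678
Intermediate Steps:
c(Z, S) = -3 - 187*S/7 + 2*Z/7 (c(Z, S) = -3 + (-187*S + (Z + Z))/7 = -3 + (-187*S + 2*Z)/7 = -3 + (-187*S/7 + 2*Z/7) = -3 - 187*S/7 + 2*Z/7)
U = -36977/11880 (U = -36977/((-990*(-12))) = -36977/11880 ≈ -3.1125)
(c(-8, -106) + U)/(w + 30306) = ((-3 - 187/7*(-106) + (2/7)*(-8)) - 36977/11880)/(-40151 + 30306) = ((-3 + 19822/7 - 16/7) - 36977/11880)/(-9845) = (19785/7 - 36977/11880)*(-1/9845) = (234786961/83160)*(-1/9845) = -1311659/4573800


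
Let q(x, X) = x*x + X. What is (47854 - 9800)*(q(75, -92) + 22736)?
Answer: 1075748526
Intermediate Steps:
q(x, X) = X + x² (q(x, X) = x² + X = X + x²)
(47854 - 9800)*(q(75, -92) + 22736) = (47854 - 9800)*((-92 + 75²) + 22736) = 38054*((-92 + 5625) + 22736) = 38054*(5533 + 22736) = 38054*28269 = 1075748526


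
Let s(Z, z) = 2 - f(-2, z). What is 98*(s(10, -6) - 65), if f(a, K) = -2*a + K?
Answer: -5978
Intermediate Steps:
f(a, K) = K - 2*a
s(Z, z) = -2 - z (s(Z, z) = 2 - (z - 2*(-2)) = 2 - (z + 4) = 2 - (4 + z) = 2 + (-4 - z) = -2 - z)
98*(s(10, -6) - 65) = 98*((-2 - 1*(-6)) - 65) = 98*((-2 + 6) - 65) = 98*(4 - 65) = 98*(-61) = -5978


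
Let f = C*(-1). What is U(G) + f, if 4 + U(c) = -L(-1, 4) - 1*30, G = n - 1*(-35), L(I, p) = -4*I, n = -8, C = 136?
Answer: -174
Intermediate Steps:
f = -136 (f = 136*(-1) = -136)
G = 27 (G = -8 - 1*(-35) = -8 + 35 = 27)
U(c) = -38 (U(c) = -4 + (-(-4)*(-1) - 1*30) = -4 + (-1*4 - 30) = -4 + (-4 - 30) = -4 - 34 = -38)
U(G) + f = -38 - 136 = -174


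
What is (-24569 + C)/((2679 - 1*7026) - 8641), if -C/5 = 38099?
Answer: 53766/3247 ≈ 16.559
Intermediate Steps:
C = -190495 (C = -5*38099 = -190495)
(-24569 + C)/((2679 - 1*7026) - 8641) = (-24569 - 190495)/((2679 - 1*7026) - 8641) = -215064/((2679 - 7026) - 8641) = -215064/(-4347 - 8641) = -215064/(-12988) = -215064*(-1/12988) = 53766/3247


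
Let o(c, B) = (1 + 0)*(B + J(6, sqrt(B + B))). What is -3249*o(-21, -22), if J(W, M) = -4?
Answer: 84474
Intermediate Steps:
o(c, B) = -4 + B (o(c, B) = (1 + 0)*(B - 4) = 1*(-4 + B) = -4 + B)
-3249*o(-21, -22) = -3249*(-4 - 22) = -3249*(-26) = 84474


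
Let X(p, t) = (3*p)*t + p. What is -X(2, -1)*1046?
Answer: 4184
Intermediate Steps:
X(p, t) = p + 3*p*t (X(p, t) = 3*p*t + p = p + 3*p*t)
-X(2, -1)*1046 = -2*(1 + 3*(-1))*1046 = -2*(1 - 3)*1046 = -2*(-2)*1046 = -(-4)*1046 = -1*(-4184) = 4184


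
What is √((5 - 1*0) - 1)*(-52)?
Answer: -104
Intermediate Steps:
√((5 - 1*0) - 1)*(-52) = √((5 + 0) - 1)*(-52) = √(5 - 1)*(-52) = √4*(-52) = 2*(-52) = -104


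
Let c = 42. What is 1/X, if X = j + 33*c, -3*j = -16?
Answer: 3/4174 ≈ 0.00071874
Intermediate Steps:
j = 16/3 (j = -⅓*(-16) = 16/3 ≈ 5.3333)
X = 4174/3 (X = 16/3 + 33*42 = 16/3 + 1386 = 4174/3 ≈ 1391.3)
1/X = 1/(4174/3) = 3/4174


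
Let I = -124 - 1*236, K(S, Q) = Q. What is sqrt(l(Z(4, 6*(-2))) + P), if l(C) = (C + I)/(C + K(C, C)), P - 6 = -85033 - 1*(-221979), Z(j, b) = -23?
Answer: 35*sqrt(236578)/46 ≈ 370.08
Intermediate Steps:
I = -360 (I = -124 - 236 = -360)
P = 136952 (P = 6 + (-85033 - 1*(-221979)) = 6 + (-85033 + 221979) = 6 + 136946 = 136952)
l(C) = (-360 + C)/(2*C) (l(C) = (C - 360)/(C + C) = (-360 + C)/((2*C)) = (-360 + C)*(1/(2*C)) = (-360 + C)/(2*C))
sqrt(l(Z(4, 6*(-2))) + P) = sqrt((1/2)*(-360 - 23)/(-23) + 136952) = sqrt((1/2)*(-1/23)*(-383) + 136952) = sqrt(383/46 + 136952) = sqrt(6300175/46) = 35*sqrt(236578)/46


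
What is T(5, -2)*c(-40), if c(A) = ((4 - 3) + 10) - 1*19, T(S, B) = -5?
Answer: 40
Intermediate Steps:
c(A) = -8 (c(A) = (1 + 10) - 19 = 11 - 19 = -8)
T(5, -2)*c(-40) = -5*(-8) = 40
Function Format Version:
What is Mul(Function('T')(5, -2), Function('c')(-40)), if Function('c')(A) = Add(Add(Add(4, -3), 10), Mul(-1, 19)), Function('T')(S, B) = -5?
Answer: 40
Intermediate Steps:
Function('c')(A) = -8 (Function('c')(A) = Add(Add(1, 10), -19) = Add(11, -19) = -8)
Mul(Function('T')(5, -2), Function('c')(-40)) = Mul(-5, -8) = 40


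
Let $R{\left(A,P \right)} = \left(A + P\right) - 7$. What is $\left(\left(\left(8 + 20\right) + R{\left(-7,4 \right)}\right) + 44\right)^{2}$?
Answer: $3844$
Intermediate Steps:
$R{\left(A,P \right)} = -7 + A + P$
$\left(\left(\left(8 + 20\right) + R{\left(-7,4 \right)}\right) + 44\right)^{2} = \left(\left(\left(8 + 20\right) - 10\right) + 44\right)^{2} = \left(\left(28 - 10\right) + 44\right)^{2} = \left(18 + 44\right)^{2} = 62^{2} = 3844$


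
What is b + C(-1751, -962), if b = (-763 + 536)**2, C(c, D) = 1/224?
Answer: 11542497/224 ≈ 51529.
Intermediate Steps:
C(c, D) = 1/224
b = 51529 (b = (-227)**2 = 51529)
b + C(-1751, -962) = 51529 + 1/224 = 11542497/224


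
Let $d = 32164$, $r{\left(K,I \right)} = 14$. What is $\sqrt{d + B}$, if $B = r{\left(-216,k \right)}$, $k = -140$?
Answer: $\sqrt{32178} \approx 179.38$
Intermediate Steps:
$B = 14$
$\sqrt{d + B} = \sqrt{32164 + 14} = \sqrt{32178}$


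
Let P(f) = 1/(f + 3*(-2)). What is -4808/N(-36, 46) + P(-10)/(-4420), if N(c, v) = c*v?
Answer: 42502927/14639040 ≈ 2.9034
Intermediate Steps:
P(f) = 1/(-6 + f) (P(f) = 1/(f - 6) = 1/(-6 + f))
-4808/N(-36, 46) + P(-10)/(-4420) = -4808/((-36*46)) + 1/(-6 - 10*(-4420)) = -4808/(-1656) - 1/4420/(-16) = -4808*(-1/1656) - 1/16*(-1/4420) = 601/207 + 1/70720 = 42502927/14639040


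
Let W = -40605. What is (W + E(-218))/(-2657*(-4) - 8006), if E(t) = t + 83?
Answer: -6790/437 ≈ -15.538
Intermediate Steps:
E(t) = 83 + t
(W + E(-218))/(-2657*(-4) - 8006) = (-40605 + (83 - 218))/(-2657*(-4) - 8006) = (-40605 - 135)/(10628 - 8006) = -40740/2622 = -40740*1/2622 = -6790/437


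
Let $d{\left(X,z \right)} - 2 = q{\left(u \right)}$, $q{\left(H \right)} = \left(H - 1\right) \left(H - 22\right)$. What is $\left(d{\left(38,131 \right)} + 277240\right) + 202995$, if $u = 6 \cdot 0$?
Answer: $480259$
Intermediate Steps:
$u = 0$
$q{\left(H \right)} = \left(-1 + H\right) \left(-22 + H\right)$
$d{\left(X,z \right)} = 24$ ($d{\left(X,z \right)} = 2 + \left(22 + 0^{2} - 0\right) = 2 + \left(22 + 0 + 0\right) = 2 + 22 = 24$)
$\left(d{\left(38,131 \right)} + 277240\right) + 202995 = \left(24 + 277240\right) + 202995 = 277264 + 202995 = 480259$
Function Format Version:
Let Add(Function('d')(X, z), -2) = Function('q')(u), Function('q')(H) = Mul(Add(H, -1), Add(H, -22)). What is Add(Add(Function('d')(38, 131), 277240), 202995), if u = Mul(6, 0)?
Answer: 480259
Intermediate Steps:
u = 0
Function('q')(H) = Mul(Add(-1, H), Add(-22, H))
Function('d')(X, z) = 24 (Function('d')(X, z) = Add(2, Add(22, Pow(0, 2), Mul(-23, 0))) = Add(2, Add(22, 0, 0)) = Add(2, 22) = 24)
Add(Add(Function('d')(38, 131), 277240), 202995) = Add(Add(24, 277240), 202995) = Add(277264, 202995) = 480259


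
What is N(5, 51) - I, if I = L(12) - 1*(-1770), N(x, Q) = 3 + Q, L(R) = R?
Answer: -1728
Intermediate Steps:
I = 1782 (I = 12 - 1*(-1770) = 12 + 1770 = 1782)
N(5, 51) - I = (3 + 51) - 1*1782 = 54 - 1782 = -1728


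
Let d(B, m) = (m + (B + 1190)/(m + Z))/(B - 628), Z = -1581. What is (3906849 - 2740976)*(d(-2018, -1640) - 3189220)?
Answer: -323362853273521558/86967 ≈ -3.7182e+12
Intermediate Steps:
d(B, m) = (m + (1190 + B)/(-1581 + m))/(-628 + B) (d(B, m) = (m + (B + 1190)/(m - 1581))/(B - 628) = (m + (1190 + B)/(-1581 + m))/(-628 + B))
(3906849 - 2740976)*(d(-2018, -1640) - 3189220) = (3906849 - 2740976)*((1190 - 2018 + (-1640)² - 1581*(-1640))/(992868 - 1581*(-2018) - 628*(-1640) - 2018*(-1640)) - 3189220) = 1165873*((1190 - 2018 + 2689600 + 2592840)/(992868 + 3190458 + 1029920 + 3309520) - 3189220) = 1165873*(5281612/8522766 - 3189220) = 1165873*((1/8522766)*5281612 - 3189220) = 1165873*(53894/86967 - 3189220) = 1165873*(-277356841846/86967) = -323362853273521558/86967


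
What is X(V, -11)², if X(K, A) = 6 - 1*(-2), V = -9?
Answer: 64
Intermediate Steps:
X(K, A) = 8 (X(K, A) = 6 + 2 = 8)
X(V, -11)² = 8² = 64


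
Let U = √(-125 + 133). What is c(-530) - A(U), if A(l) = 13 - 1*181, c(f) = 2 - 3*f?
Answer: 1760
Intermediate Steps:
U = 2*√2 (U = √8 = 2*√2 ≈ 2.8284)
A(l) = -168 (A(l) = 13 - 181 = -168)
c(-530) - A(U) = (2 - 3*(-530)) - 1*(-168) = (2 + 1590) + 168 = 1592 + 168 = 1760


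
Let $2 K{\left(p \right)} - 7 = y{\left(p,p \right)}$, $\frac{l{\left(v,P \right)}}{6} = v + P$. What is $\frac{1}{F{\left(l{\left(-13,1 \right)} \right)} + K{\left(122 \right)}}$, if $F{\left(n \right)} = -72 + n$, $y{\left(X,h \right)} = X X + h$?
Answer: $\frac{2}{14725} \approx 0.00013582$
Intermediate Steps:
$l{\left(v,P \right)} = 6 P + 6 v$ ($l{\left(v,P \right)} = 6 \left(v + P\right) = 6 \left(P + v\right) = 6 P + 6 v$)
$y{\left(X,h \right)} = h + X^{2}$ ($y{\left(X,h \right)} = X^{2} + h = h + X^{2}$)
$K{\left(p \right)} = \frac{7}{2} + \frac{p}{2} + \frac{p^{2}}{2}$ ($K{\left(p \right)} = \frac{7}{2} + \frac{p + p^{2}}{2} = \frac{7}{2} + \left(\frac{p}{2} + \frac{p^{2}}{2}\right) = \frac{7}{2} + \frac{p}{2} + \frac{p^{2}}{2}$)
$\frac{1}{F{\left(l{\left(-13,1 \right)} \right)} + K{\left(122 \right)}} = \frac{1}{\left(-72 + \left(6 \cdot 1 + 6 \left(-13\right)\right)\right) + \left(\frac{7}{2} + \frac{1}{2} \cdot 122 + \frac{122^{2}}{2}\right)} = \frac{1}{\left(-72 + \left(6 - 78\right)\right) + \left(\frac{7}{2} + 61 + \frac{1}{2} \cdot 14884\right)} = \frac{1}{\left(-72 - 72\right) + \left(\frac{7}{2} + 61 + 7442\right)} = \frac{1}{-144 + \frac{15013}{2}} = \frac{1}{\frac{14725}{2}} = \frac{2}{14725}$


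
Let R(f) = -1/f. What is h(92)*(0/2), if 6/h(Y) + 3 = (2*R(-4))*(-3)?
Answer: 0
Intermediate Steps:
h(Y) = -4/3 (h(Y) = 6/(-3 + (2*(-1/(-4)))*(-3)) = 6/(-3 + (2*(-1*(-¼)))*(-3)) = 6/(-3 + (2*(¼))*(-3)) = 6/(-3 + (½)*(-3)) = 6/(-3 - 3/2) = 6/(-9/2) = 6*(-2/9) = -4/3)
h(92)*(0/2) = -0/2 = -4/3*0 = 0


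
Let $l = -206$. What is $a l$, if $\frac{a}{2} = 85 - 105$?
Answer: $8240$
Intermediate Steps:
$a = -40$ ($a = 2 \left(85 - 105\right) = 2 \left(-20\right) = -40$)
$a l = \left(-40\right) \left(-206\right) = 8240$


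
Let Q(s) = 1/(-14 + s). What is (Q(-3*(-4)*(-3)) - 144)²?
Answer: 51854401/2500 ≈ 20742.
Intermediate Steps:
(Q(-3*(-4)*(-3)) - 144)² = (1/(-14 - 3*(-4)*(-3)) - 144)² = (1/(-14 + 12*(-3)) - 144)² = (1/(-14 - 36) - 144)² = (1/(-50) - 144)² = (-1/50 - 144)² = (-7201/50)² = 51854401/2500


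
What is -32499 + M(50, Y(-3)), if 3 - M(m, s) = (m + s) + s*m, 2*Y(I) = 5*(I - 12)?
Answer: -61267/2 ≈ -30634.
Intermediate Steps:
Y(I) = -30 + 5*I/2 (Y(I) = (5*(I - 12))/2 = (5*(-12 + I))/2 = (-60 + 5*I)/2 = -30 + 5*I/2)
M(m, s) = 3 - m - s - m*s (M(m, s) = 3 - ((m + s) + s*m) = 3 - ((m + s) + m*s) = 3 - (m + s + m*s) = 3 + (-m - s - m*s) = 3 - m - s - m*s)
-32499 + M(50, Y(-3)) = -32499 + (3 - 1*50 - (-30 + (5/2)*(-3)) - 1*50*(-30 + (5/2)*(-3))) = -32499 + (3 - 50 - (-30 - 15/2) - 1*50*(-30 - 15/2)) = -32499 + (3 - 50 - 1*(-75/2) - 1*50*(-75/2)) = -32499 + (3 - 50 + 75/2 + 1875) = -32499 + 3731/2 = -61267/2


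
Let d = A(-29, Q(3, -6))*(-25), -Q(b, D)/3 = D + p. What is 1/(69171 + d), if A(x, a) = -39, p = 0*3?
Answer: 1/70146 ≈ 1.4256e-5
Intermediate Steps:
p = 0
Q(b, D) = -3*D (Q(b, D) = -3*(D + 0) = -3*D)
d = 975 (d = -39*(-25) = 975)
1/(69171 + d) = 1/(69171 + 975) = 1/70146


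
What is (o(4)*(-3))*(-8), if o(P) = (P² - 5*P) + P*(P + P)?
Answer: 672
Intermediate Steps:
o(P) = -5*P + 3*P² (o(P) = (P² - 5*P) + P*(2*P) = (P² - 5*P) + 2*P² = -5*P + 3*P²)
(o(4)*(-3))*(-8) = ((4*(-5 + 3*4))*(-3))*(-8) = ((4*(-5 + 12))*(-3))*(-8) = ((4*7)*(-3))*(-8) = (28*(-3))*(-8) = -84*(-8) = 672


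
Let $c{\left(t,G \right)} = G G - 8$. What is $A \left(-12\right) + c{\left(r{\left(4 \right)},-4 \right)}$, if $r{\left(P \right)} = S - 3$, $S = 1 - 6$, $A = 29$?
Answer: $-340$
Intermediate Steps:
$S = -5$ ($S = 1 - 6 = -5$)
$r{\left(P \right)} = -8$ ($r{\left(P \right)} = -5 - 3 = -8$)
$c{\left(t,G \right)} = -8 + G^{2}$ ($c{\left(t,G \right)} = G^{2} - 8 = -8 + G^{2}$)
$A \left(-12\right) + c{\left(r{\left(4 \right)},-4 \right)} = 29 \left(-12\right) - \left(8 - \left(-4\right)^{2}\right) = -348 + \left(-8 + 16\right) = -348 + 8 = -340$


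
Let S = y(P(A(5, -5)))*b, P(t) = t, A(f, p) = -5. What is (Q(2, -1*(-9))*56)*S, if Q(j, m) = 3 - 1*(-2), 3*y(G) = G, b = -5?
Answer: 7000/3 ≈ 2333.3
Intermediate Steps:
y(G) = G/3
Q(j, m) = 5 (Q(j, m) = 3 + 2 = 5)
S = 25/3 (S = ((1/3)*(-5))*(-5) = -5/3*(-5) = 25/3 ≈ 8.3333)
(Q(2, -1*(-9))*56)*S = (5*56)*(25/3) = 280*(25/3) = 7000/3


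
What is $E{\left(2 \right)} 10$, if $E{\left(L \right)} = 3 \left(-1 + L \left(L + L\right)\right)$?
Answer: $210$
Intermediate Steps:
$E{\left(L \right)} = -3 + 6 L^{2}$ ($E{\left(L \right)} = 3 \left(-1 + L 2 L\right) = 3 \left(-1 + 2 L^{2}\right) = -3 + 6 L^{2}$)
$E{\left(2 \right)} 10 = \left(-3 + 6 \cdot 2^{2}\right) 10 = \left(-3 + 6 \cdot 4\right) 10 = \left(-3 + 24\right) 10 = 21 \cdot 10 = 210$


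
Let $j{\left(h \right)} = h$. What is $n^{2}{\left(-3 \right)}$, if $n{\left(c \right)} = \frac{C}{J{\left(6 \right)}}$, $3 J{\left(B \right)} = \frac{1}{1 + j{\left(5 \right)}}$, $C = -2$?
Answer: $1296$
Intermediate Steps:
$J{\left(B \right)} = \frac{1}{18}$ ($J{\left(B \right)} = \frac{1}{3 \left(1 + 5\right)} = \frac{1}{3 \cdot 6} = \frac{1}{3} \cdot \frac{1}{6} = \frac{1}{18}$)
$n{\left(c \right)} = -36$ ($n{\left(c \right)} = - 2 \frac{1}{\frac{1}{18}} = \left(-2\right) 18 = -36$)
$n^{2}{\left(-3 \right)} = \left(-36\right)^{2} = 1296$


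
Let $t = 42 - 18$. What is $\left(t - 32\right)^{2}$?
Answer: $64$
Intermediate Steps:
$t = 24$
$\left(t - 32\right)^{2} = \left(24 - 32\right)^{2} = \left(-8\right)^{2} = 64$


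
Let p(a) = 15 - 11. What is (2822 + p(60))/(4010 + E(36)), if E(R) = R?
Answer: 1413/2023 ≈ 0.69847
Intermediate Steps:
p(a) = 4
(2822 + p(60))/(4010 + E(36)) = (2822 + 4)/(4010 + 36) = 2826/4046 = 2826*(1/4046) = 1413/2023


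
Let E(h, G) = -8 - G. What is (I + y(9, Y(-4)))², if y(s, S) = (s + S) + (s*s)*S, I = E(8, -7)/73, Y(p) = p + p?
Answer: 2230861824/5329 ≈ 4.1863e+5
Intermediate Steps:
Y(p) = 2*p
I = -1/73 (I = (-8 - 1*(-7))/73 = (-8 + 7)*(1/73) = -1*1/73 = -1/73 ≈ -0.013699)
y(s, S) = S + s + S*s² (y(s, S) = (S + s) + s²*S = (S + s) + S*s² = S + s + S*s²)
(I + y(9, Y(-4)))² = (-1/73 + (2*(-4) + 9 + (2*(-4))*9²))² = (-1/73 + (-8 + 9 - 8*81))² = (-1/73 + (-8 + 9 - 648))² = (-1/73 - 647)² = (-47232/73)² = 2230861824/5329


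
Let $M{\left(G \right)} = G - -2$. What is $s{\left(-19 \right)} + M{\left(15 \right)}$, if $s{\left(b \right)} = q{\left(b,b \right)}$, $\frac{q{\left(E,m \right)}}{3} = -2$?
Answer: $11$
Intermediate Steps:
$M{\left(G \right)} = 2 + G$ ($M{\left(G \right)} = G + 2 = 2 + G$)
$q{\left(E,m \right)} = -6$ ($q{\left(E,m \right)} = 3 \left(-2\right) = -6$)
$s{\left(b \right)} = -6$
$s{\left(-19 \right)} + M{\left(15 \right)} = -6 + \left(2 + 15\right) = -6 + 17 = 11$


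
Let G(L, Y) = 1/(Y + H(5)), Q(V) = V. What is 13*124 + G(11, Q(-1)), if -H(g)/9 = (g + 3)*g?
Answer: 581931/361 ≈ 1612.0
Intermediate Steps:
H(g) = -9*g*(3 + g) (H(g) = -9*(g + 3)*g = -9*(3 + g)*g = -9*g*(3 + g))
G(L, Y) = 1/(-360 + Y) (G(L, Y) = 1/(Y - 9*5*(3 + 5)) = 1/(Y - 9*5*8) = 1/(Y - 360) = 1/(-360 + Y))
13*124 + G(11, Q(-1)) = 13*124 + 1/(-360 - 1) = 1612 + 1/(-361) = 1612 - 1/361 = 581931/361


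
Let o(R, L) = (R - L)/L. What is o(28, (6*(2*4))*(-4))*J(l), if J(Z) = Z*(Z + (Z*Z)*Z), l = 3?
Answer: -825/8 ≈ -103.13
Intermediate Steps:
o(R, L) = (R - L)/L
J(Z) = Z*(Z + Z³) (J(Z) = Z*(Z + Z²*Z) = Z*(Z + Z³))
o(28, (6*(2*4))*(-4))*J(l) = ((28 - 6*(2*4)*(-4))/(((6*(2*4))*(-4))))*(3² + 3⁴) = ((28 - 6*8*(-4))/(((6*8)*(-4))))*(9 + 81) = ((28 - 48*(-4))/((48*(-4))))*90 = ((28 - 1*(-192))/(-192))*90 = -(28 + 192)/192*90 = -1/192*220*90 = -55/48*90 = -825/8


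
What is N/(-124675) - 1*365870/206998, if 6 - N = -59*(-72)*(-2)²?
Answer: -21049387111/12903737825 ≈ -1.6313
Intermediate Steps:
N = -16986 (N = 6 - (-59*(-72))*(-2)² = 6 - 4248*4 = 6 - 1*16992 = 6 - 16992 = -16986)
N/(-124675) - 1*365870/206998 = -16986/(-124675) - 1*365870/206998 = -16986*(-1/124675) - 365870*1/206998 = 16986/124675 - 182935/103499 = -21049387111/12903737825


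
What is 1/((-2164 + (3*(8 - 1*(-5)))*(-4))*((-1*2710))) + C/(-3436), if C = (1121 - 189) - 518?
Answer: -650724341/5400704800 ≈ -0.12049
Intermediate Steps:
C = 414 (C = 932 - 518 = 414)
1/((-2164 + (3*(8 - 1*(-5)))*(-4))*((-1*2710))) + C/(-3436) = 1/((-2164 + (3*(8 - 1*(-5)))*(-4))*((-1*2710))) + 414/(-3436) = 1/(-2164 + (3*(8 + 5))*(-4)*(-2710)) + 414*(-1/3436) = -1/2710/(-2164 + (3*13)*(-4)) - 207/1718 = -1/2710/(-2164 + 39*(-4)) - 207/1718 = -1/2710/(-2164 - 156) - 207/1718 = -1/2710/(-2320) - 207/1718 = -1/2320*(-1/2710) - 207/1718 = 1/6287200 - 207/1718 = -650724341/5400704800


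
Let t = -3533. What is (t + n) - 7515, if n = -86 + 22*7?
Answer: -10980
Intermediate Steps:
n = 68 (n = -86 + 154 = 68)
(t + n) - 7515 = (-3533 + 68) - 7515 = -3465 - 7515 = -10980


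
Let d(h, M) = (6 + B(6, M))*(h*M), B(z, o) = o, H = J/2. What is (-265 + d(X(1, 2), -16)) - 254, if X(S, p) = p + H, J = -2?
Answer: -359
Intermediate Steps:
H = -1 (H = -2/2 = -2*1/2 = -1)
X(S, p) = -1 + p (X(S, p) = p - 1 = -1 + p)
d(h, M) = M*h*(6 + M) (d(h, M) = (6 + M)*(h*M) = (6 + M)*(M*h) = M*h*(6 + M))
(-265 + d(X(1, 2), -16)) - 254 = (-265 - 16*(-1 + 2)*(6 - 16)) - 254 = (-265 - 16*1*(-10)) - 254 = (-265 + 160) - 254 = -105 - 254 = -359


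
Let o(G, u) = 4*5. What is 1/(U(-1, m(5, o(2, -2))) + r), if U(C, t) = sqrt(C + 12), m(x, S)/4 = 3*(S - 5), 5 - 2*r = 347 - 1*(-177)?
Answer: -1038/269317 - 4*sqrt(11)/269317 ≈ -0.0039035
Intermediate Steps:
o(G, u) = 20
r = -519/2 (r = 5/2 - (347 - 1*(-177))/2 = 5/2 - (347 + 177)/2 = 5/2 - 1/2*524 = 5/2 - 262 = -519/2 ≈ -259.50)
m(x, S) = -60 + 12*S (m(x, S) = 4*(3*(S - 5)) = 4*(3*(-5 + S)) = 4*(-15 + 3*S) = -60 + 12*S)
U(C, t) = sqrt(12 + C)
1/(U(-1, m(5, o(2, -2))) + r) = 1/(sqrt(12 - 1) - 519/2) = 1/(sqrt(11) - 519/2) = 1/(-519/2 + sqrt(11))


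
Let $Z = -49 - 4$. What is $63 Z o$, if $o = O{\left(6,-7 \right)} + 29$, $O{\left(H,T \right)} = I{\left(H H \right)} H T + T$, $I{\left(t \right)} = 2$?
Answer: $207018$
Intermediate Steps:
$Z = -53$
$O{\left(H,T \right)} = T + 2 H T$ ($O{\left(H,T \right)} = 2 H T + T = T + 2 H T$)
$o = -62$ ($o = - 7 \left(1 + 2 \cdot 6\right) + 29 = - 7 \left(1 + 12\right) + 29 = \left(-7\right) 13 + 29 = -91 + 29 = -62$)
$63 Z o = 63 \left(-53\right) \left(-62\right) = \left(-3339\right) \left(-62\right) = 207018$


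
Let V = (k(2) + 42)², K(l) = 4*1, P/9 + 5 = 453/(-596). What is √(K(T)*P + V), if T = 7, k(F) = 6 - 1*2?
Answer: √42373663/149 ≈ 43.688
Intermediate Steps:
k(F) = 4 (k(F) = 6 - 2 = 4)
P = -30897/596 (P = -45 + 9*(453/(-596)) = -45 + 9*(453*(-1/596)) = -45 + 9*(-453/596) = -45 - 4077/596 = -30897/596 ≈ -51.841)
K(l) = 4
V = 2116 (V = (4 + 42)² = 46² = 2116)
√(K(T)*P + V) = √(4*(-30897/596) + 2116) = √(-30897/149 + 2116) = √(284387/149) = √42373663/149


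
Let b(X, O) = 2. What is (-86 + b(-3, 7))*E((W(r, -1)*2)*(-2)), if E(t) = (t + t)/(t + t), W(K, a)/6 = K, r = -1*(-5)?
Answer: -84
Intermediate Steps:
r = 5
W(K, a) = 6*K
E(t) = 1 (E(t) = (2*t)/((2*t)) = (2*t)*(1/(2*t)) = 1)
(-86 + b(-3, 7))*E((W(r, -1)*2)*(-2)) = (-86 + 2)*1 = -84*1 = -84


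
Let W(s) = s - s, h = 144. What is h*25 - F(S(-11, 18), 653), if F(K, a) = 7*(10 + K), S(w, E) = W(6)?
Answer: 3530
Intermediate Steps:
W(s) = 0
S(w, E) = 0
F(K, a) = 70 + 7*K
h*25 - F(S(-11, 18), 653) = 144*25 - (70 + 7*0) = 3600 - (70 + 0) = 3600 - 1*70 = 3600 - 70 = 3530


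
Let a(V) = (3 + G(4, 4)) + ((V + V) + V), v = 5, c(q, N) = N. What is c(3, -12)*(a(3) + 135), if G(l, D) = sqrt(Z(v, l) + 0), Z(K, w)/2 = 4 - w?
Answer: -1764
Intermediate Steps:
Z(K, w) = 8 - 2*w (Z(K, w) = 2*(4 - w) = 8 - 2*w)
G(l, D) = sqrt(8 - 2*l) (G(l, D) = sqrt((8 - 2*l) + 0) = sqrt(8 - 2*l))
a(V) = 3 + 3*V (a(V) = (3 + sqrt(8 - 2*4)) + ((V + V) + V) = (3 + sqrt(8 - 8)) + (2*V + V) = (3 + sqrt(0)) + 3*V = (3 + 0) + 3*V = 3 + 3*V)
c(3, -12)*(a(3) + 135) = -12*((3 + 3*3) + 135) = -12*((3 + 9) + 135) = -12*(12 + 135) = -12*147 = -1764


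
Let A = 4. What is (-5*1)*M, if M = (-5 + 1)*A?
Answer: 80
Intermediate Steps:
M = -16 (M = (-5 + 1)*4 = -4*4 = -16)
(-5*1)*M = -5*1*(-16) = -5*(-16) = 80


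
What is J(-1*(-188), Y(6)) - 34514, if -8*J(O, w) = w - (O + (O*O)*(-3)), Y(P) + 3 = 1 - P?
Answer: -95487/2 ≈ -47744.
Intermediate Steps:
Y(P) = -2 - P (Y(P) = -3 + (1 - P) = -2 - P)
J(O, w) = -3*O²/8 - w/8 + O/8 (J(O, w) = -(w - (O + (O*O)*(-3)))/8 = -(w - (O + O²*(-3)))/8 = -(w - (O - 3*O²))/8 = -(w + (-O + 3*O²))/8 = -(w - O + 3*O²)/8 = -3*O²/8 - w/8 + O/8)
J(-1*(-188), Y(6)) - 34514 = (-3*(-1*(-188))²/8 - (-2 - 1*6)/8 + (-1*(-188))/8) - 34514 = (-3/8*188² - (-2 - 6)/8 + (⅛)*188) - 34514 = (-3/8*35344 - ⅛*(-8) + 47/2) - 34514 = (-13254 + 1 + 47/2) - 34514 = -26459/2 - 34514 = -95487/2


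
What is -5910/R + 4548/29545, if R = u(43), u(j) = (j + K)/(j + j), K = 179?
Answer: -2502588674/1093165 ≈ -2289.3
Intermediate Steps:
u(j) = (179 + j)/(2*j) (u(j) = (j + 179)/(j + j) = (179 + j)/((2*j)) = (179 + j)*(1/(2*j)) = (179 + j)/(2*j))
R = 111/43 (R = (1/2)*(179 + 43)/43 = (1/2)*(1/43)*222 = 111/43 ≈ 2.5814)
-5910/R + 4548/29545 = -5910/111/43 + 4548/29545 = -5910*43/111 + 4548*(1/29545) = -84710/37 + 4548/29545 = -2502588674/1093165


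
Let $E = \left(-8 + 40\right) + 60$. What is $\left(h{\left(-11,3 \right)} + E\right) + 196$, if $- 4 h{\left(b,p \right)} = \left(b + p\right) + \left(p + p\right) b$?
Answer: $\frac{613}{2} \approx 306.5$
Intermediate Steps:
$h{\left(b,p \right)} = - \frac{b}{4} - \frac{p}{4} - \frac{b p}{2}$ ($h{\left(b,p \right)} = - \frac{\left(b + p\right) + \left(p + p\right) b}{4} = - \frac{\left(b + p\right) + 2 p b}{4} = - \frac{\left(b + p\right) + 2 b p}{4} = - \frac{b + p + 2 b p}{4} = - \frac{b}{4} - \frac{p}{4} - \frac{b p}{2}$)
$E = 92$ ($E = 32 + 60 = 92$)
$\left(h{\left(-11,3 \right)} + E\right) + 196 = \left(\left(\left(- \frac{1}{4}\right) \left(-11\right) - \frac{3}{4} - \left(- \frac{11}{2}\right) 3\right) + 92\right) + 196 = \left(\left(\frac{11}{4} - \frac{3}{4} + \frac{33}{2}\right) + 92\right) + 196 = \left(\frac{37}{2} + 92\right) + 196 = \frac{221}{2} + 196 = \frac{613}{2}$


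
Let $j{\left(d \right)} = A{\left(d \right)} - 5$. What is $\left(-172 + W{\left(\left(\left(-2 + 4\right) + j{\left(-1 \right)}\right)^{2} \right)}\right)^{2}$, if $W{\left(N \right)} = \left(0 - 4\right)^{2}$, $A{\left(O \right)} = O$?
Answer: $24336$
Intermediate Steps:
$j{\left(d \right)} = -5 + d$ ($j{\left(d \right)} = d - 5 = -5 + d$)
$W{\left(N \right)} = 16$ ($W{\left(N \right)} = \left(-4\right)^{2} = 16$)
$\left(-172 + W{\left(\left(\left(-2 + 4\right) + j{\left(-1 \right)}\right)^{2} \right)}\right)^{2} = \left(-172 + 16\right)^{2} = \left(-156\right)^{2} = 24336$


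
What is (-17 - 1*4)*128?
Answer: -2688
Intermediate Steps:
(-17 - 1*4)*128 = (-17 - 4)*128 = -21*128 = -2688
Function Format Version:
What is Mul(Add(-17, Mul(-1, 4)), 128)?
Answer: -2688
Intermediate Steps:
Mul(Add(-17, Mul(-1, 4)), 128) = Mul(Add(-17, -4), 128) = Mul(-21, 128) = -2688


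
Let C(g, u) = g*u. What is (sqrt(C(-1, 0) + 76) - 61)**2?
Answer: 3797 - 244*sqrt(19) ≈ 2733.4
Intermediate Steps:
(sqrt(C(-1, 0) + 76) - 61)**2 = (sqrt(-1*0 + 76) - 61)**2 = (sqrt(0 + 76) - 61)**2 = (sqrt(76) - 61)**2 = (2*sqrt(19) - 61)**2 = (-61 + 2*sqrt(19))**2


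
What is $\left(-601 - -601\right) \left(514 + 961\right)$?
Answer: $0$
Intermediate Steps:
$\left(-601 - -601\right) \left(514 + 961\right) = \left(-601 + 601\right) 1475 = 0 \cdot 1475 = 0$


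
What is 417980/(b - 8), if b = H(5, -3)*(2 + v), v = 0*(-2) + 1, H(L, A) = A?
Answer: -417980/17 ≈ -24587.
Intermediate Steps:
v = 1 (v = 0 + 1 = 1)
b = -9 (b = -3*(2 + 1) = -3*3 = -9)
417980/(b - 8) = 417980/(-9 - 8) = 417980/(-17) = -1/17*417980 = -417980/17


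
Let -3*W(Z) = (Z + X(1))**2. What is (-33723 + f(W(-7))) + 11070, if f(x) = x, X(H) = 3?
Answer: -67975/3 ≈ -22658.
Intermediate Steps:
W(Z) = -(3 + Z)**2/3 (W(Z) = -(Z + 3)**2/3 = -(3 + Z)**2/3)
(-33723 + f(W(-7))) + 11070 = (-33723 - (3 - 7)**2/3) + 11070 = (-33723 - 1/3*(-4)**2) + 11070 = (-33723 - 1/3*16) + 11070 = (-33723 - 16/3) + 11070 = -101185/3 + 11070 = -67975/3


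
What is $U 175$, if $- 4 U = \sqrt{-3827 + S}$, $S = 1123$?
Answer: $- 2275 i \approx - 2275.0 i$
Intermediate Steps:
$U = - 13 i$ ($U = - \frac{\sqrt{-3827 + 1123}}{4} = - \frac{\sqrt{-2704}}{4} = - \frac{52 i}{4} = - 13 i \approx - 13.0 i$)
$U 175 = - 13 i 175 = - 2275 i$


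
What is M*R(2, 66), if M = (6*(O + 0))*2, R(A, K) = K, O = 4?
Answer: 3168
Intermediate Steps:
M = 48 (M = (6*(4 + 0))*2 = (6*4)*2 = 24*2 = 48)
M*R(2, 66) = 48*66 = 3168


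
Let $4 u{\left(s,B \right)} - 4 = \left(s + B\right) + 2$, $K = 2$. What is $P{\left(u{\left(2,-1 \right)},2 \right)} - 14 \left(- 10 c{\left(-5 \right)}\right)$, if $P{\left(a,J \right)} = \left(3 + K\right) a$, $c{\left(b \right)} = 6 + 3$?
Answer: $\frac{5075}{4} \approx 1268.8$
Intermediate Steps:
$c{\left(b \right)} = 9$
$u{\left(s,B \right)} = \frac{3}{2} + \frac{B}{4} + \frac{s}{4}$ ($u{\left(s,B \right)} = 1 + \frac{\left(s + B\right) + 2}{4} = 1 + \frac{\left(B + s\right) + 2}{4} = 1 + \frac{2 + B + s}{4} = 1 + \left(\frac{1}{2} + \frac{B}{4} + \frac{s}{4}\right) = \frac{3}{2} + \frac{B}{4} + \frac{s}{4}$)
$P{\left(a,J \right)} = 5 a$ ($P{\left(a,J \right)} = \left(3 + 2\right) a = 5 a$)
$P{\left(u{\left(2,-1 \right)},2 \right)} - 14 \left(- 10 c{\left(-5 \right)}\right) = 5 \left(\frac{3}{2} + \frac{1}{4} \left(-1\right) + \frac{1}{4} \cdot 2\right) - 14 \left(\left(-10\right) 9\right) = 5 \left(\frac{3}{2} - \frac{1}{4} + \frac{1}{2}\right) - -1260 = 5 \cdot \frac{7}{4} + 1260 = \frac{35}{4} + 1260 = \frac{5075}{4}$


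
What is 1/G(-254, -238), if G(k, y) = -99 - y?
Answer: 1/139 ≈ 0.0071942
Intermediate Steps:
1/G(-254, -238) = 1/(-99 - 1*(-238)) = 1/(-99 + 238) = 1/139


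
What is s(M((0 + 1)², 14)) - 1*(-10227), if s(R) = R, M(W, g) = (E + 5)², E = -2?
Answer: 10236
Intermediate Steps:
M(W, g) = 9 (M(W, g) = (-2 + 5)² = 3² = 9)
s(M((0 + 1)², 14)) - 1*(-10227) = 9 - 1*(-10227) = 9 + 10227 = 10236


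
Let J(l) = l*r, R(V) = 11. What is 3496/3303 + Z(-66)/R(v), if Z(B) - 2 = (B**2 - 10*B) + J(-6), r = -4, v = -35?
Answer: 16692182/36333 ≈ 459.42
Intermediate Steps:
J(l) = -4*l (J(l) = l*(-4) = -4*l)
Z(B) = 26 + B**2 - 10*B (Z(B) = 2 + ((B**2 - 10*B) - 4*(-6)) = 2 + ((B**2 - 10*B) + 24) = 2 + (24 + B**2 - 10*B) = 26 + B**2 - 10*B)
3496/3303 + Z(-66)/R(v) = 3496/3303 + (26 + (-66)**2 - 10*(-66))/11 = 3496*(1/3303) + (26 + 4356 + 660)*(1/11) = 3496/3303 + 5042*(1/11) = 3496/3303 + 5042/11 = 16692182/36333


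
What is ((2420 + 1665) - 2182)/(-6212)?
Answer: -1903/6212 ≈ -0.30634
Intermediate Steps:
((2420 + 1665) - 2182)/(-6212) = (4085 - 2182)*(-1/6212) = 1903*(-1/6212) = -1903/6212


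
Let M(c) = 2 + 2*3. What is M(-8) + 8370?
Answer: 8378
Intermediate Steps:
M(c) = 8 (M(c) = 2 + 6 = 8)
M(-8) + 8370 = 8 + 8370 = 8378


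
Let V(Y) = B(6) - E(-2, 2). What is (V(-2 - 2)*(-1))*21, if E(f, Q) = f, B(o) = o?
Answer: -168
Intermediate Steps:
V(Y) = 8 (V(Y) = 6 - 1*(-2) = 6 + 2 = 8)
(V(-2 - 2)*(-1))*21 = (8*(-1))*21 = -8*21 = -168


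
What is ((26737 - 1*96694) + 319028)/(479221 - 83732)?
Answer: 249071/395489 ≈ 0.62978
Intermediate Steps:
((26737 - 1*96694) + 319028)/(479221 - 83732) = ((26737 - 96694) + 319028)/395489 = (-69957 + 319028)*(1/395489) = 249071*(1/395489) = 249071/395489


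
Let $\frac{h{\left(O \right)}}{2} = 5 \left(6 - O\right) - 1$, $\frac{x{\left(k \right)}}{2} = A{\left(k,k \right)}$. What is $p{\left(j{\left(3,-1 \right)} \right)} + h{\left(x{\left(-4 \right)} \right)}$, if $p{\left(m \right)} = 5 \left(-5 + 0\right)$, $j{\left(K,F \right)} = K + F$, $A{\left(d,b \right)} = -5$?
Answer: $133$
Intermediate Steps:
$j{\left(K,F \right)} = F + K$
$x{\left(k \right)} = -10$ ($x{\left(k \right)} = 2 \left(-5\right) = -10$)
$p{\left(m \right)} = -25$ ($p{\left(m \right)} = 5 \left(-5\right) = -25$)
$h{\left(O \right)} = 58 - 10 O$ ($h{\left(O \right)} = 2 \left(5 \left(6 - O\right) - 1\right) = 2 \left(\left(30 - 5 O\right) - 1\right) = 2 \left(29 - 5 O\right) = 58 - 10 O$)
$p{\left(j{\left(3,-1 \right)} \right)} + h{\left(x{\left(-4 \right)} \right)} = -25 + \left(58 - -100\right) = -25 + \left(58 + 100\right) = -25 + 158 = 133$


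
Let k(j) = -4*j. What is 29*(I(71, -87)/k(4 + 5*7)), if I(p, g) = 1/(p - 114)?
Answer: 29/6708 ≈ 0.0043232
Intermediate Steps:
I(p, g) = 1/(-114 + p)
29*(I(71, -87)/k(4 + 5*7)) = 29*(1/((-114 + 71)*((-4*(4 + 5*7))))) = 29*(1/((-43)*((-4*(4 + 35))))) = 29*(-1/(43*((-4*39)))) = 29*(-1/43/(-156)) = 29*(-1/43*(-1/156)) = 29*(1/6708) = 29/6708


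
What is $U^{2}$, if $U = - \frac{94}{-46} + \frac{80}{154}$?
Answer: $\frac{20602521}{3136441} \approx 6.5688$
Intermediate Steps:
$U = \frac{4539}{1771}$ ($U = \left(-94\right) \left(- \frac{1}{46}\right) + 80 \cdot \frac{1}{154} = \frac{47}{23} + \frac{40}{77} = \frac{4539}{1771} \approx 2.563$)
$U^{2} = \left(\frac{4539}{1771}\right)^{2} = \frac{20602521}{3136441}$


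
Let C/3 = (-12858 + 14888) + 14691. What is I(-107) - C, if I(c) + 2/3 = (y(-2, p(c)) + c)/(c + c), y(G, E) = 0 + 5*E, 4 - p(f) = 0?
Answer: -32204813/642 ≈ -50163.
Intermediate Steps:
p(f) = 4 (p(f) = 4 - 1*0 = 4 + 0 = 4)
y(G, E) = 5*E
C = 50163 (C = 3*((-12858 + 14888) + 14691) = 3*(2030 + 14691) = 3*16721 = 50163)
I(c) = -2/3 + (20 + c)/(2*c) (I(c) = -2/3 + (5*4 + c)/(c + c) = -2/3 + (20 + c)/((2*c)) = -2/3 + (20 + c)*(1/(2*c)) = -2/3 + (20 + c)/(2*c))
I(-107) - C = (1/6)*(60 - 1*(-107))/(-107) - 1*50163 = (1/6)*(-1/107)*(60 + 107) - 50163 = (1/6)*(-1/107)*167 - 50163 = -167/642 - 50163 = -32204813/642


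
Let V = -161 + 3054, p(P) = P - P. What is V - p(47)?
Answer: 2893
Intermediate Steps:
p(P) = 0
V = 2893
V - p(47) = 2893 - 1*0 = 2893 + 0 = 2893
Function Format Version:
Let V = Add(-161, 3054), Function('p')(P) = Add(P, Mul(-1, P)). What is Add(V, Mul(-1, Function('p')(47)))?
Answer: 2893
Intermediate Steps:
Function('p')(P) = 0
V = 2893
Add(V, Mul(-1, Function('p')(47))) = Add(2893, Mul(-1, 0)) = Add(2893, 0) = 2893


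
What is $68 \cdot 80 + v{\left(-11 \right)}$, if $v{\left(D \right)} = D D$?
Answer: $5561$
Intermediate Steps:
$v{\left(D \right)} = D^{2}$
$68 \cdot 80 + v{\left(-11 \right)} = 68 \cdot 80 + \left(-11\right)^{2} = 5440 + 121 = 5561$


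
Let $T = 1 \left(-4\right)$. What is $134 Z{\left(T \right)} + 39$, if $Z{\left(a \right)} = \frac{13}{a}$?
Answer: $- \frac{793}{2} \approx -396.5$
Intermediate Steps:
$T = -4$
$134 Z{\left(T \right)} + 39 = 134 \frac{13}{-4} + 39 = 134 \cdot 13 \left(- \frac{1}{4}\right) + 39 = 134 \left(- \frac{13}{4}\right) + 39 = - \frac{871}{2} + 39 = - \frac{793}{2}$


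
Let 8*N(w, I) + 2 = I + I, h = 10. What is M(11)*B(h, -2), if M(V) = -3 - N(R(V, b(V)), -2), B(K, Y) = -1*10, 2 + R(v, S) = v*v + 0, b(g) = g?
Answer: 45/2 ≈ 22.500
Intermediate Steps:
R(v, S) = -2 + v**2 (R(v, S) = -2 + (v*v + 0) = -2 + (v**2 + 0) = -2 + v**2)
N(w, I) = -1/4 + I/4 (N(w, I) = -1/4 + (I + I)/8 = -1/4 + (2*I)/8 = -1/4 + I/4)
B(K, Y) = -10
M(V) = -9/4 (M(V) = -3 - (-1/4 + (1/4)*(-2)) = -3 - (-1/4 - 1/2) = -3 - 1*(-3/4) = -3 + 3/4 = -9/4)
M(11)*B(h, -2) = -9/4*(-10) = 45/2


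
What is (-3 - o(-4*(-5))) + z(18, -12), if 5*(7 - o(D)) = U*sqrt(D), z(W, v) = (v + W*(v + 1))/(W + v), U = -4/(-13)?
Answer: -45 + 8*sqrt(5)/65 ≈ -44.725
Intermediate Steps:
U = 4/13 (U = -4*(-1/13) = 4/13 ≈ 0.30769)
z(W, v) = (v + W*(1 + v))/(W + v)
o(D) = 7 - 4*sqrt(D)/65
(-3 - o(-4*(-5))) + z(18, -12) = (-3 - (7 - 4*2*sqrt(5)/65)) + (18 - 12 + 18*(-12))/(18 - 12) = (-3 - (7 - 8*sqrt(5)/65)) + (18 - 12 - 216)/6 = (-3 - (7 - 8*sqrt(5)/65)) + (1/6)*(-210) = (-3 - (7 - 8*sqrt(5)/65)) - 35 = (-3 + (-7 + 8*sqrt(5)/65)) - 35 = (-10 + 8*sqrt(5)/65) - 35 = -45 + 8*sqrt(5)/65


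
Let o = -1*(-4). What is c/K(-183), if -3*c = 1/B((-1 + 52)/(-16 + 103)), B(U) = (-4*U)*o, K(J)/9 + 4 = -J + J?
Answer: -29/29376 ≈ -0.00098720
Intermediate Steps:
o = 4
K(J) = -36 (K(J) = -36 + 9*(-J + J) = -36 + 9*0 = -36 + 0 = -36)
B(U) = -16*U (B(U) = -4*U*4 = -16*U)
c = 29/816 (c = -(-(-16 + 103)/(16*(-1 + 52)))/3 = -1/(3*((-816/87))) = -1/(3*((-16*17/29))) = -1/(3*(-272/29)) = -1/3*(-29/272) = 29/816 ≈ 0.035539)
c/K(-183) = (29/816)/(-36) = (29/816)*(-1/36) = -29/29376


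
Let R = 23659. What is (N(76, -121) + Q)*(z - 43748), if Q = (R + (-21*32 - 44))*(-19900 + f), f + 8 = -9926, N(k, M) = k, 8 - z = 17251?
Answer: 41747204213526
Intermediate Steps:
z = -17243 (z = 8 - 1*17251 = 8 - 17251 = -17243)
f = -9934 (f = -8 - 9926 = -9934)
Q = -684481462 (Q = (23659 + (-21*32 - 44))*(-19900 - 9934) = (23659 + (-672 - 44))*(-29834) = (23659 - 716)*(-29834) = 22943*(-29834) = -684481462)
(N(76, -121) + Q)*(z - 43748) = (76 - 684481462)*(-17243 - 43748) = -684481386*(-60991) = 41747204213526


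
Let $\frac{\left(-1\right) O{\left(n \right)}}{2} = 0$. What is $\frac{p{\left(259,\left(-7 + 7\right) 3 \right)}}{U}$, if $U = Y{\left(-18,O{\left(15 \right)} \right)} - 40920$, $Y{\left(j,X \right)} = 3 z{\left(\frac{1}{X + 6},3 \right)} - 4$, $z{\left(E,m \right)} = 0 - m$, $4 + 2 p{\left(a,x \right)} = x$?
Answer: $\frac{2}{40933} \approx 4.886 \cdot 10^{-5}$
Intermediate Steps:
$p{\left(a,x \right)} = -2 + \frac{x}{2}$
$O{\left(n \right)} = 0$ ($O{\left(n \right)} = \left(-2\right) 0 = 0$)
$z{\left(E,m \right)} = - m$
$Y{\left(j,X \right)} = -13$ ($Y{\left(j,X \right)} = 3 \left(\left(-1\right) 3\right) - 4 = 3 \left(-3\right) - 4 = -9 - 4 = -13$)
$U = -40933$ ($U = -13 - 40920 = -40933$)
$\frac{p{\left(259,\left(-7 + 7\right) 3 \right)}}{U} = \frac{-2 + \frac{\left(-7 + 7\right) 3}{2}}{-40933} = \left(-2 + \frac{0 \cdot 3}{2}\right) \left(- \frac{1}{40933}\right) = \left(-2 + \frac{1}{2} \cdot 0\right) \left(- \frac{1}{40933}\right) = \left(-2 + 0\right) \left(- \frac{1}{40933}\right) = \left(-2\right) \left(- \frac{1}{40933}\right) = \frac{2}{40933}$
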